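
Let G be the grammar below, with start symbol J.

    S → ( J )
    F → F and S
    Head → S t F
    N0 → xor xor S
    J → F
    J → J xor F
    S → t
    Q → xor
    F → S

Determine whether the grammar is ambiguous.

(Head, Q, N0 are unreachable from J, so their rules don't affect L(J).) This is a standard precedence ladder (J over F over S), with each level left-recursive on its own operator ('xor' at J, 'and' at F). That structure is LR(1), hence unambiguous.

Unambiguous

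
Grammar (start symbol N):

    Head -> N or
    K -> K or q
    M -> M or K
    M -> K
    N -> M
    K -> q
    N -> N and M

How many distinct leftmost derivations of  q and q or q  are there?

Parse trees for q and q or q:
  [N [N [M [K q]]] and [M [M [K q]] or [K q]]]
  [N [N [M [K q]]] and [M [K [K q] or q]]]

2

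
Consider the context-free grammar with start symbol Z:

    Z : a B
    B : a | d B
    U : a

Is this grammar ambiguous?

Unambiguous

Only Z, B are reachable from Z; ignoring the rest: Each reachable nonterminal has at most one production per leading terminal, and all productions are right-linear; the derivation is determined token-by-token.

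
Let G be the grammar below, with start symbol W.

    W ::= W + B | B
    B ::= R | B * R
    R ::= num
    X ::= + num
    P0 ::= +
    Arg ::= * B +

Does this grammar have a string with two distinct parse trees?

Unambiguous

(X, P0, Arg are unreachable from W, so their rules don't affect L(W).) W → W + B | B  ;  B → B * R | R  — a left-associative chain with R at the bottom. Each string factors uniquely by precedence.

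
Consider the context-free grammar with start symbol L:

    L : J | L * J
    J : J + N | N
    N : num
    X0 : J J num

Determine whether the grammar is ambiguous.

Unambiguous

Only L, J, N are reachable from L; ignoring the rest: This is a standard precedence ladder (L over J over N), with each level left-recursive on its own operator ('*' at L, '+' at J). That structure is LR(1), hence unambiguous.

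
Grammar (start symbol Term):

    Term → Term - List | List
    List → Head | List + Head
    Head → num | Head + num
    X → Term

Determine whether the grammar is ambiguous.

Ambiguous

Witness: num + num

Derivation 1: Term ⇒ List ⇒ Head ⇒ Head + num ⇒ num + num
Derivation 2: Term ⇒ List ⇒ List + Head ⇒ Head + Head ⇒ num + Head ⇒ num + num

Two distinct leftmost derivations for the same string.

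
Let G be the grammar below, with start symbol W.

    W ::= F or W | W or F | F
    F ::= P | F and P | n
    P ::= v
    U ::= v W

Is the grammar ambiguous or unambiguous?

Ambiguous

Witness: n or n

Derivation 1: W ⇒ F or W ⇒ n or W ⇒ n or F ⇒ n or n
Derivation 2: W ⇒ W or F ⇒ F or F ⇒ n or F ⇒ n or n

Two distinct leftmost derivations for the same string.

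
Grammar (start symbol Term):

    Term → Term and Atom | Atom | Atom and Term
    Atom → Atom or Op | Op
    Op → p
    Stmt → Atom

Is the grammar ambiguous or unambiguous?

Ambiguous

Witness: p and p

Derivation 1: Term ⇒ Term and Atom ⇒ Atom and Atom ⇒ Op and Atom ⇒ p and Atom ⇒ p and Op ⇒ p and p
Derivation 2: Term ⇒ Atom and Term ⇒ Op and Term ⇒ p and Term ⇒ p and Atom ⇒ p and Op ⇒ p and p

Two distinct leftmost derivations for the same string.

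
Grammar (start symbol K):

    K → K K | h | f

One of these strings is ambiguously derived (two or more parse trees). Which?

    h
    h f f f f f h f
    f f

h f f f f f h f

h: 1 tree
h f f f f f h f: 429 trees
f f: 1 tree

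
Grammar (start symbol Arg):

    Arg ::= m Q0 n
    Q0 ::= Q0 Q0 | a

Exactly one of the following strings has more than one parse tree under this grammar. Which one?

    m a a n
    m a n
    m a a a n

m a a n: 1 tree
m a n: 1 tree
m a a a n: 2 trees

m a a a n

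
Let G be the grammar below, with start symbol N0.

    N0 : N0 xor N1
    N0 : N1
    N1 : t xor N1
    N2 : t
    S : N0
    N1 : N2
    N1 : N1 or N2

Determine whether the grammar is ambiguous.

Witness: t xor t

Derivation 1: N0 ⇒ N0 xor N1 ⇒ N1 xor N1 ⇒ N2 xor N1 ⇒ t xor N1 ⇒ t xor N2 ⇒ t xor t
Derivation 2: N0 ⇒ N1 ⇒ t xor N1 ⇒ t xor N2 ⇒ t xor t

Two distinct leftmost derivations for the same string.

Ambiguous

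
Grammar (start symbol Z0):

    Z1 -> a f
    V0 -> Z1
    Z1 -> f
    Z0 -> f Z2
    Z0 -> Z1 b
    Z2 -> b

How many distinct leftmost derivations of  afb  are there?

Parse trees for afb:
  [Z0 [Z1 a f] b]

1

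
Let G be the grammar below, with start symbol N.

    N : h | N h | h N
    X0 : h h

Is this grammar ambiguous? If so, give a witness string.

Witness: h h

Derivation 1: N ⇒ N h ⇒ h h
Derivation 2: N ⇒ h N ⇒ h h

Two distinct leftmost derivations for the same string.

Ambiguous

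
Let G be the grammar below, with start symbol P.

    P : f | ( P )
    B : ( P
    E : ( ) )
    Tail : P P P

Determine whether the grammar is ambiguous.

Unambiguous

Only P is reachable from P; ignoring the rest: L(P) is { openⁿ atom closeⁿ : n ≥ 0 }. The bracket depth fixes n, and the derivation is forced at every step.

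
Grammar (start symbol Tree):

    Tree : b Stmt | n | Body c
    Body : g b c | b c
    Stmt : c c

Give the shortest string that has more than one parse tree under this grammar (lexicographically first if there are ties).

b c c

length 1: no string has ≥2 trees
length 3: b c c has 2 parse trees

Two derivations of b c c:
  Tree ⇒ b Stmt ⇒ b c c
  Tree ⇒ Body c ⇒ b c c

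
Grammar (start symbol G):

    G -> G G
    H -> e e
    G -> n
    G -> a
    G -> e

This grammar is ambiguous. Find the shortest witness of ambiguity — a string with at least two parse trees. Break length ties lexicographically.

a a a

length 1: no string has ≥2 trees
length 2: no string has ≥2 trees
length 3: a a a has 2 parse trees

Two derivations of a a a:
  G ⇒ G G ⇒ G G G ⇒ a G G ⇒ a a G ⇒ a a a
  G ⇒ G G ⇒ a G ⇒ a G G ⇒ a a G ⇒ a a a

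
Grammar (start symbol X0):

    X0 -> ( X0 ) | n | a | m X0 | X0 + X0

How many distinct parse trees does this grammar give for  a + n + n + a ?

5

Parse trees for a + n + n + a:
  [X0 [X0 a] + [X0 [X0 n] + [X0 [X0 n] + [X0 a]]]]
  [X0 [X0 a] + [X0 [X0 [X0 n] + [X0 n]] + [X0 a]]]
  [X0 [X0 [X0 a] + [X0 n]] + [X0 [X0 n] + [X0 a]]]
  [X0 [X0 [X0 a] + [X0 [X0 n] + [X0 n]]] + [X0 a]]
  [X0 [X0 [X0 [X0 a] + [X0 n]] + [X0 n]] + [X0 a]]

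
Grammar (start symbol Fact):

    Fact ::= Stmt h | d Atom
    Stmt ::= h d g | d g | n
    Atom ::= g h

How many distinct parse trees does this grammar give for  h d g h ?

Parse trees for h d g h:
  [Fact [Stmt h d g] h]

1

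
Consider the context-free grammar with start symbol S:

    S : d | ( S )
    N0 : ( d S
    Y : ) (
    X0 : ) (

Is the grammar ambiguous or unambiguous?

Only S is reachable from S; ignoring the rest: Each string is a nest of matched brackets around a single atom. An opening bracket forces the recursive rule; an atom forces the base rule.

Unambiguous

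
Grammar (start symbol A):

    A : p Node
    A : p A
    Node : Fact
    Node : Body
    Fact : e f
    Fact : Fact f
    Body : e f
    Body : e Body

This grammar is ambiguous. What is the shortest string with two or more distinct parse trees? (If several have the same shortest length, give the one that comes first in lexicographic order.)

p e f

length 3: p e f has 2 parse trees

Two derivations of p e f:
  A ⇒ p Node ⇒ p Fact ⇒ p e f
  A ⇒ p Node ⇒ p Body ⇒ p e f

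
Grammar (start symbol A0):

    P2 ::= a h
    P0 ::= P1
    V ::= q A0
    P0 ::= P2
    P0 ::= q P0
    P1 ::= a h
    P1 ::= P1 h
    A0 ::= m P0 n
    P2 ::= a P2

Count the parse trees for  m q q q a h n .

Parse trees for m q q q a h n:
  [A0 m [P0 q [P0 q [P0 q [P0 [P1 a h]]]]] n]
  [A0 m [P0 q [P0 q [P0 q [P0 [P2 a h]]]]] n]

2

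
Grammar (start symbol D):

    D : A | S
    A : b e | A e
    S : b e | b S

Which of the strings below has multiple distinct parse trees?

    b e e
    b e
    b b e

b e

b e e: 1 tree
b e: 2 trees
b b e: 1 tree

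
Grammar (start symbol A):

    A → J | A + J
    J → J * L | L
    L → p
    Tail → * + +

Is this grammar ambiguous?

Only A, J, L are reachable from A; ignoring the rest: This is a standard precedence ladder (A over J over L), with each level left-recursive on its own operator ('+' at A, '*' at J). That structure is LR(1), hence unambiguous.

Unambiguous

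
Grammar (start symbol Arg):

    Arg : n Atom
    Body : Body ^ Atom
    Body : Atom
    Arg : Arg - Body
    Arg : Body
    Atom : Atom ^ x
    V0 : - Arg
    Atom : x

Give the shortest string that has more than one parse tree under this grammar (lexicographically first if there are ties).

length 1: no string has ≥2 trees
length 2: no string has ≥2 trees
length 3: x ^ x has 2 parse trees

Two derivations of x ^ x:
  Arg ⇒ Body ⇒ Body ^ Atom ⇒ Atom ^ Atom ⇒ x ^ Atom ⇒ x ^ x
  Arg ⇒ Body ⇒ Atom ⇒ Atom ^ x ⇒ x ^ x

x ^ x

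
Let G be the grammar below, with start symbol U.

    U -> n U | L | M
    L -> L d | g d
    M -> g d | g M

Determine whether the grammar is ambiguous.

Witness: g d

Derivation 1: U ⇒ L ⇒ g d
Derivation 2: U ⇒ M ⇒ g d

Two distinct leftmost derivations for the same string.

Ambiguous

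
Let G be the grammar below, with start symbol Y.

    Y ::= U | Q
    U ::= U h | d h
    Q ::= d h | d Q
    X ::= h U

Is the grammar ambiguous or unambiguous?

Ambiguous

Witness: d h

Derivation 1: Y ⇒ U ⇒ d h
Derivation 2: Y ⇒ Q ⇒ d h

Two distinct leftmost derivations for the same string.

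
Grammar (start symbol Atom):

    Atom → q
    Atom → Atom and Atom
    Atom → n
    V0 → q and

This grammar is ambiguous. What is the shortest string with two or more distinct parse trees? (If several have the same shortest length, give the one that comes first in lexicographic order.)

length 1: no string has ≥2 trees
length 3: no string has ≥2 trees
length 5: n and n and n has 2 parse trees

Two derivations of n and n and n:
  Atom ⇒ Atom and Atom ⇒ Atom and Atom and Atom ⇒ n and Atom and Atom ⇒ n and n and Atom ⇒ n and n and n
  Atom ⇒ Atom and Atom ⇒ n and Atom ⇒ n and Atom and Atom ⇒ n and n and Atom ⇒ n and n and n

n and n and n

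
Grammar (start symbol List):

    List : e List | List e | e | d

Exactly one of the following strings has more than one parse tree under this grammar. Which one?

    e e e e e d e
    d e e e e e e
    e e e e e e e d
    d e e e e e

e e e e e d e: 6 trees
d e e e e e e: 1 tree
e e e e e e e d: 1 tree
d e e e e e: 1 tree

e e e e e d e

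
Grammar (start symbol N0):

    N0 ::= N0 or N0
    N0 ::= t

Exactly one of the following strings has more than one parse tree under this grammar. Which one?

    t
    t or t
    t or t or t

t or t or t

t: 1 tree
t or t: 1 tree
t or t or t: 2 trees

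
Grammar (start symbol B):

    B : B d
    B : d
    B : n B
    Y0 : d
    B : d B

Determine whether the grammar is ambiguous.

Ambiguous

Witness: d d

Derivation 1: B ⇒ B d ⇒ d d
Derivation 2: B ⇒ d B ⇒ d d

Two distinct leftmost derivations for the same string.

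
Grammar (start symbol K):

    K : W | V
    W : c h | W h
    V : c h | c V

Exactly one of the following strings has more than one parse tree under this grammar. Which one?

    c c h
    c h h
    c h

c c h: 1 tree
c h h: 1 tree
c h: 2 trees

c h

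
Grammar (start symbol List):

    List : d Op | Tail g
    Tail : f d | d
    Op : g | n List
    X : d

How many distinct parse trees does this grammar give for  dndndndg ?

Parse trees for dndndndg:
  [List d [Op n [List d [Op n [List d [Op n [List d [Op g]]]]]]]]
  [List d [Op n [List d [Op n [List d [Op n [List [Tail d] g]]]]]]]

2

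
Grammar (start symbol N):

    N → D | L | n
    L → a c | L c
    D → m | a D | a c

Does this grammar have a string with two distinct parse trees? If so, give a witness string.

Ambiguous

Witness: a c

Derivation 1: N ⇒ D ⇒ a c
Derivation 2: N ⇒ L ⇒ a c

Two distinct leftmost derivations for the same string.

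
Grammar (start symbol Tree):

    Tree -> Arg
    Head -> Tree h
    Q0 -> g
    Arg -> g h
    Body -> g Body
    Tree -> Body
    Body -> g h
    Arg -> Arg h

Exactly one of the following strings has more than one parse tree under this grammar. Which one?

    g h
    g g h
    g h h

g h: 2 trees
g g h: 1 tree
g h h: 1 tree

g h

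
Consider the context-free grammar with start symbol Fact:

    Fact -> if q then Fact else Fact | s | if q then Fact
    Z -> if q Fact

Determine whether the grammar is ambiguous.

Ambiguous

Witness: if q then if q then s else s

Derivation 1: Fact ⇒ if q then Fact else Fact ⇒ if q then if q then Fact else Fact ⇒ if q then if q then s else Fact ⇒ if q then if q then s else s
Derivation 2: Fact ⇒ if q then Fact ⇒ if q then if q then Fact else Fact ⇒ if q then if q then s else Fact ⇒ if q then if q then s else s

Two distinct leftmost derivations for the same string.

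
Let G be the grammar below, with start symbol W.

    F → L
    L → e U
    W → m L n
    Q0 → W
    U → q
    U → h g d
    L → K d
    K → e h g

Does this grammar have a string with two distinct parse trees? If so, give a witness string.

Ambiguous

Witness: m e h g d n

Derivation 1: W ⇒ m L n ⇒ m e U n ⇒ m e h g d n
Derivation 2: W ⇒ m L n ⇒ m K d n ⇒ m e h g d n

Two distinct leftmost derivations for the same string.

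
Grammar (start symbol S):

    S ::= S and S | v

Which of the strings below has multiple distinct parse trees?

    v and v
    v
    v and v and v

v and v: 1 tree
v: 1 tree
v and v and v: 2 trees

v and v and v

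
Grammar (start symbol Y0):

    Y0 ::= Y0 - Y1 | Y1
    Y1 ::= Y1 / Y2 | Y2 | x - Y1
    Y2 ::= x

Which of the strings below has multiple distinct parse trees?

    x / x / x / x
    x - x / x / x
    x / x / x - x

x - x / x / x

x / x / x / x: 1 tree
x - x / x / x: 4 trees
x / x / x - x: 1 tree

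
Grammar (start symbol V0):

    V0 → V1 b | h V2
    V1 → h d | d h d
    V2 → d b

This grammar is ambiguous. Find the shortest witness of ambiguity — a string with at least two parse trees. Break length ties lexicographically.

length 3: h d b has 2 parse trees

Two derivations of h d b:
  V0 ⇒ V1 b ⇒ h d b
  V0 ⇒ h V2 ⇒ h d b

h d b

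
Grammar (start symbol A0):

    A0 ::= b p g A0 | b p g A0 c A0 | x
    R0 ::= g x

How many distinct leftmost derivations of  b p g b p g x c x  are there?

Parse trees for b p g b p g x c x:
  [A0 b p g [A0 b p g [A0 x] c [A0 x]]]
  [A0 b p g [A0 b p g [A0 x]] c [A0 x]]

2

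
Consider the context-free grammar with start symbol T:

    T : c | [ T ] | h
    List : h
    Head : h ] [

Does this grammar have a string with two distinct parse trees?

Only T is reachable from T; ignoring the rest: L(T) is { openⁿ atom closeⁿ : n ≥ 0 }. The bracket depth fixes n, and the derivation is forced at every step.

Unambiguous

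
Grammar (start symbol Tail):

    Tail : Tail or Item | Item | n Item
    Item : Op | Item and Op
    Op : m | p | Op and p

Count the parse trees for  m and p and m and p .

4

Parse trees for m and p and m and p:
  [Tail [Item [Item [Op [Op m] and p]] and [Op [Op m] and p]]]
  [Tail [Item [Item [Item [Op m]] and [Op p]] and [Op [Op m] and p]]]
  [Tail [Item [Item [Item [Op [Op m] and p]] and [Op m]] and [Op p]]]
  [Tail [Item [Item [Item [Item [Op m]] and [Op p]] and [Op m]] and [Op p]]]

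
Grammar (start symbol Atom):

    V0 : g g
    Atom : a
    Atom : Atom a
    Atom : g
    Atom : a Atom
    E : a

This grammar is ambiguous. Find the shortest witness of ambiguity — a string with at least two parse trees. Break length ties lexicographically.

length 1: no string has ≥2 trees
length 2: a a has 2 parse trees

Two derivations of a a:
  Atom ⇒ Atom a ⇒ a a
  Atom ⇒ a Atom ⇒ a a

a a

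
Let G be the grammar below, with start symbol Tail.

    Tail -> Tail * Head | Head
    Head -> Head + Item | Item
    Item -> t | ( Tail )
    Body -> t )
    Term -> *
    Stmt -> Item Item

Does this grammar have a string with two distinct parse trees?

Unambiguous

(Body, Term, Stmt are unreachable from Tail, so their rules don't affect L(Tail).) Tail → Tail * Head | Head  ;  Head → Head + Item | Item  — a left-associative chain with Item at the bottom. Each string factors uniquely by precedence.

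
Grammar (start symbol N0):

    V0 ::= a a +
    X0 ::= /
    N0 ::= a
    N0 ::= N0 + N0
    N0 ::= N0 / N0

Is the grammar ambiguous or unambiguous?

Witness: a + a + a

Derivation 1: N0 ⇒ N0 + N0 ⇒ a + N0 ⇒ a + N0 + N0 ⇒ a + a + N0 ⇒ a + a + a
Derivation 2: N0 ⇒ N0 + N0 ⇒ N0 + N0 + N0 ⇒ a + N0 + N0 ⇒ a + a + N0 ⇒ a + a + a

Two distinct leftmost derivations for the same string.

Ambiguous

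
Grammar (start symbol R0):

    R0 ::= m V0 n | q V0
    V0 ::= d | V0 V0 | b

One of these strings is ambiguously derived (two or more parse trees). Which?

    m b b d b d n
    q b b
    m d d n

m b b d b d n: 14 trees
q b b: 1 tree
m d d n: 1 tree

m b b d b d n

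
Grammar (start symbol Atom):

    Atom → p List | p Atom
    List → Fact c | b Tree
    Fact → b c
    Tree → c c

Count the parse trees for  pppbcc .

Parse trees for pppbcc:
  [Atom p [Atom p [Atom p [List [Fact b c] c]]]]
  [Atom p [Atom p [Atom p [List b [Tree c c]]]]]

2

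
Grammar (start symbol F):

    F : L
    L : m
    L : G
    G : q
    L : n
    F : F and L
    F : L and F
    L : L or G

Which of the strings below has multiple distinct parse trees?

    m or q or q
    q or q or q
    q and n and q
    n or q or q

q and n and q

m or q or q: 1 tree
q or q or q: 1 tree
q and n and q: 4 trees
n or q or q: 1 tree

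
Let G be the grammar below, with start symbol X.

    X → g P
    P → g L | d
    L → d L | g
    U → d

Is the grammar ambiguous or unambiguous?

Only X, P, L are reachable from X; ignoring the rest: Each reachable nonterminal has at most one production per leading terminal, and all productions are right-linear; the derivation is determined token-by-token.

Unambiguous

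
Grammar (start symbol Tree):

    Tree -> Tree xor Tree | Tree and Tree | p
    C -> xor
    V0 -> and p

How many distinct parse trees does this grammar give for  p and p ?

1

Parse trees for p and p:
  [Tree [Tree p] and [Tree p]]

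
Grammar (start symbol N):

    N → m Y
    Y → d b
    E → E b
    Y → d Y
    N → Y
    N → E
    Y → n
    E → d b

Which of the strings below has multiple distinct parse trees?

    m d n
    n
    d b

d b

m d n: 1 tree
n: 1 tree
d b: 2 trees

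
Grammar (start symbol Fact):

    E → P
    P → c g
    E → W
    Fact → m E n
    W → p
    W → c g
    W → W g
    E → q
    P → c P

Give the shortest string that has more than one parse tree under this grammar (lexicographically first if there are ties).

length 3: no string has ≥2 trees
length 4: m c g n has 2 parse trees

Two derivations of m c g n:
  Fact ⇒ m E n ⇒ m P n ⇒ m c g n
  Fact ⇒ m E n ⇒ m W n ⇒ m c g n

m c g n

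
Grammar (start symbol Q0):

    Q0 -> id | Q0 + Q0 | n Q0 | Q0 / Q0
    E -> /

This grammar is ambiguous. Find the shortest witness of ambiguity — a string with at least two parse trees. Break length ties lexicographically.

length 1: no string has ≥2 trees
length 2: no string has ≥2 trees
length 3: no string has ≥2 trees
length 4: n id + id has 2 parse trees

Two derivations of n id + id:
  Q0 ⇒ Q0 + Q0 ⇒ n Q0 + Q0 ⇒ n id + Q0 ⇒ n id + id
  Q0 ⇒ n Q0 ⇒ n Q0 + Q0 ⇒ n id + Q0 ⇒ n id + id

n id + id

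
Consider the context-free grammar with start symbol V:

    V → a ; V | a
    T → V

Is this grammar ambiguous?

(T is unreachable from V, so its rules don't affect L(V).) Right-recursive list with a separator: after each atom, whether the separator follows determines the rule. One parse per string.

Unambiguous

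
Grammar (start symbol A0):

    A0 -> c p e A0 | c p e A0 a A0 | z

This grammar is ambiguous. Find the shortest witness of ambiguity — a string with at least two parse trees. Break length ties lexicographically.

c p e c p e z a z

length 1: no string has ≥2 trees
length 4: no string has ≥2 trees
length 6: no string has ≥2 trees
length 7: no string has ≥2 trees
length 9: c p e c p e z a z has 2 parse trees

Two derivations of c p e c p e z a z:
  A0 ⇒ c p e A0 ⇒ c p e c p e A0 a A0 ⇒ c p e c p e z a A0 ⇒ c p e c p e z a z
  A0 ⇒ c p e A0 a A0 ⇒ c p e c p e A0 a A0 ⇒ c p e c p e z a A0 ⇒ c p e c p e z a z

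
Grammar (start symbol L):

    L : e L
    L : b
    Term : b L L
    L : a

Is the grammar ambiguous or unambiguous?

Only L is reachable from L; ignoring the rest: The reachable rules are right-linear with at most one rule per (nonterminal, next-terminal) pair. Each input token forces the next rule, so parsing is deterministic.

Unambiguous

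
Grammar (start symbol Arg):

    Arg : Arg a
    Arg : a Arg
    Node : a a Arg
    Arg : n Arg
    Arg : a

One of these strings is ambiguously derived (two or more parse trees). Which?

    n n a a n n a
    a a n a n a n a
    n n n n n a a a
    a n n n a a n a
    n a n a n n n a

n n n n n a a a

n n a a n n a: 1 tree
a a n a n a n a: 1 tree
n n n n n a a a: 29 trees
a n n n a a n a: 1 tree
n a n a n n n a: 1 tree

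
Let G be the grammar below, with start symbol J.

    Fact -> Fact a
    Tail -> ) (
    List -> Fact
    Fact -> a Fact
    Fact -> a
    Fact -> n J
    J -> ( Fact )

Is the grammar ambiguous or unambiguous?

Ambiguous

Witness: ( a a )

Derivation 1: J ⇒ ( Fact ) ⇒ ( Fact a ) ⇒ ( a a )
Derivation 2: J ⇒ ( Fact ) ⇒ ( a Fact ) ⇒ ( a a )

Two distinct leftmost derivations for the same string.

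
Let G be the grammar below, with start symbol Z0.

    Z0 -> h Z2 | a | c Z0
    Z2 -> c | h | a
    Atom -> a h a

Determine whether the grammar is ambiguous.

Unambiguous

Only Z0, Z2 are reachable from Z0; ignoring the rest: The reachable rules are right-linear with at most one rule per (nonterminal, next-terminal) pair. Each input token forces the next rule, so parsing is deterministic.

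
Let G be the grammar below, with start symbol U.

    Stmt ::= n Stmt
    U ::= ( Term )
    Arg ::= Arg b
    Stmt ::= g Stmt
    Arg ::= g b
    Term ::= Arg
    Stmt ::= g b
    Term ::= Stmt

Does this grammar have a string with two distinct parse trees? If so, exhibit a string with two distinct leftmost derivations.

Witness: ( g b )

Derivation 1: U ⇒ ( Term ) ⇒ ( Arg ) ⇒ ( g b )
Derivation 2: U ⇒ ( Term ) ⇒ ( Stmt ) ⇒ ( g b )

Two distinct leftmost derivations for the same string.

Ambiguous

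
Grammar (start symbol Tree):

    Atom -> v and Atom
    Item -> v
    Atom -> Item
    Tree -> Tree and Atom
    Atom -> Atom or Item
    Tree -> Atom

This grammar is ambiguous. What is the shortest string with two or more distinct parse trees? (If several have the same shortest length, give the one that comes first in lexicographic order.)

v and v

length 1: no string has ≥2 trees
length 3: v and v has 2 parse trees

Two derivations of v and v:
  Tree ⇒ Tree and Atom ⇒ Atom and Atom ⇒ Item and Atom ⇒ v and Atom ⇒ v and Item ⇒ v and v
  Tree ⇒ Atom ⇒ v and Atom ⇒ v and Item ⇒ v and v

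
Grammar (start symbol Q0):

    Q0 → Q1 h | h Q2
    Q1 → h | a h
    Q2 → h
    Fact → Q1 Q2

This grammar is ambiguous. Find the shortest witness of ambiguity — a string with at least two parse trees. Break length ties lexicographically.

length 2: h h has 2 parse trees

Two derivations of h h:
  Q0 ⇒ Q1 h ⇒ h h
  Q0 ⇒ h Q2 ⇒ h h

h h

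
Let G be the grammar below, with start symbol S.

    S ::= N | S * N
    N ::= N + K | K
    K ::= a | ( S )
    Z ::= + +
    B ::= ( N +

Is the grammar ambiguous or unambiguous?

Unambiguous

Only S, N, K are reachable from S; ignoring the rest: S → S * N | N  ;  N → N + K | K  — a left-associative chain with K at the bottom. Each string factors uniquely by precedence.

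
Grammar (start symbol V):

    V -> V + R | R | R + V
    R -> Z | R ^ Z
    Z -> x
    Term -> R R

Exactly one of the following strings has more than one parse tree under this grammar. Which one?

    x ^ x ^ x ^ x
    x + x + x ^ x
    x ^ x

x ^ x ^ x ^ x: 1 tree
x + x + x ^ x: 4 trees
x ^ x: 1 tree

x + x + x ^ x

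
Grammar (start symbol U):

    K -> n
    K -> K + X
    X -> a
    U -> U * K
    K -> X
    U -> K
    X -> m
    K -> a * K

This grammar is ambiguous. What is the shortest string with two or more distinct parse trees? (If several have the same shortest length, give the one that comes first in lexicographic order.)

a * a

length 1: no string has ≥2 trees
length 3: a * a has 2 parse trees

Two derivations of a * a:
  U ⇒ U * K ⇒ K * K ⇒ X * K ⇒ a * K ⇒ a * X ⇒ a * a
  U ⇒ K ⇒ a * K ⇒ a * X ⇒ a * a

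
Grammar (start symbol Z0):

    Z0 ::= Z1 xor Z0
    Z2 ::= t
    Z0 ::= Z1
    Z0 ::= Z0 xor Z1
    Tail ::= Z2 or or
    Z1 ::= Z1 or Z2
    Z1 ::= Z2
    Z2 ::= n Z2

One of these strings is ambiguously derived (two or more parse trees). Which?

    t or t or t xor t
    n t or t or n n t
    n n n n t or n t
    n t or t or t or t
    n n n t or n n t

t or t or t xor t

t or t or t xor t: 2 trees
n t or t or n n t: 1 tree
n n n n t or n t: 1 tree
n t or t or t or t: 1 tree
n n n t or n n t: 1 tree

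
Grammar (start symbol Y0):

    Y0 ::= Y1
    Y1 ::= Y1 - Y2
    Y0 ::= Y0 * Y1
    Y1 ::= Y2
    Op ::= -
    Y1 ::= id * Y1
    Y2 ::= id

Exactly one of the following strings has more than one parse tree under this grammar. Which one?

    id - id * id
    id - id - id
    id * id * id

id - id * id: 1 tree
id - id - id: 1 tree
id * id * id: 4 trees

id * id * id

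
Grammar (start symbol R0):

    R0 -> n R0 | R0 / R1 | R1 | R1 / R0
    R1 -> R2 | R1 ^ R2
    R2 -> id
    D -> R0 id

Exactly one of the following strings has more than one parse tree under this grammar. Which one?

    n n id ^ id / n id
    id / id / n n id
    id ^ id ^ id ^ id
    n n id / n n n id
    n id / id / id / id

n id / id / id / id

n n id ^ id / n id: 1 tree
id / id / n n id: 1 tree
id ^ id ^ id ^ id: 1 tree
n n id / n n n id: 1 tree
n id / id / id / id: 15 trees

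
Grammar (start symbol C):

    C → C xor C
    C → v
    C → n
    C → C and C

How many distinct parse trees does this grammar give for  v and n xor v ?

2

Parse trees for v and n xor v:
  [C [C [C v] and [C n]] xor [C v]]
  [C [C v] and [C [C n] xor [C v]]]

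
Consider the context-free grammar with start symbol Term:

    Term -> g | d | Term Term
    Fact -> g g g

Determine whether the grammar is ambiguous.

Ambiguous

Witness: d d d

Derivation 1: Term ⇒ Term Term ⇒ d Term ⇒ d Term Term ⇒ d d Term ⇒ d d d
Derivation 2: Term ⇒ Term Term ⇒ Term Term Term ⇒ d Term Term ⇒ d d Term ⇒ d d d

Two distinct leftmost derivations for the same string.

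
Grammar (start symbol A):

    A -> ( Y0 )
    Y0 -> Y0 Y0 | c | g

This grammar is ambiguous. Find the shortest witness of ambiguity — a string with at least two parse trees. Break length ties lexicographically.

( c c c )

length 3: no string has ≥2 trees
length 4: no string has ≥2 trees
length 5: ( c c c ) has 2 parse trees

Two derivations of ( c c c ):
  A ⇒ ( Y0 ) ⇒ ( Y0 Y0 ) ⇒ ( Y0 Y0 Y0 ) ⇒ ( c Y0 Y0 ) ⇒ ( c c Y0 ) ⇒ ( c c c )
  A ⇒ ( Y0 ) ⇒ ( Y0 Y0 ) ⇒ ( c Y0 ) ⇒ ( c Y0 Y0 ) ⇒ ( c c Y0 ) ⇒ ( c c c )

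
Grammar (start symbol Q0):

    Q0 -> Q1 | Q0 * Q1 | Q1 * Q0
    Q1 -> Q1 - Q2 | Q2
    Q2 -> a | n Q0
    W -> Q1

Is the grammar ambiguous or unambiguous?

Ambiguous

Witness: a * a

Derivation 1: Q0 ⇒ Q0 * Q1 ⇒ Q1 * Q1 ⇒ Q2 * Q1 ⇒ a * Q1 ⇒ a * Q2 ⇒ a * a
Derivation 2: Q0 ⇒ Q1 * Q0 ⇒ Q2 * Q0 ⇒ a * Q0 ⇒ a * Q1 ⇒ a * Q2 ⇒ a * a

Two distinct leftmost derivations for the same string.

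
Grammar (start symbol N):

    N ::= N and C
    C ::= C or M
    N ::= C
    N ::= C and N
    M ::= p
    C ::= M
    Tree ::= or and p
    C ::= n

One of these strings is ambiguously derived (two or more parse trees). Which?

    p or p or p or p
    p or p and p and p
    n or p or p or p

p or p and p and p

p or p or p or p: 1 tree
p or p and p and p: 4 trees
n or p or p or p: 1 tree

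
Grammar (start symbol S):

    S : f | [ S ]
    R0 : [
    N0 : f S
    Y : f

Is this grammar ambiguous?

(R0, N0, Y are unreachable from S, so their rules don't affect L(S).) L(S) is { openⁿ atom closeⁿ : n ≥ 0 }. The bracket depth fixes n, and the derivation is forced at every step.

Unambiguous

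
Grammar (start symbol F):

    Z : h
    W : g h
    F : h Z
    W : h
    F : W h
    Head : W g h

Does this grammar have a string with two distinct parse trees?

Witness: h h

Derivation 1: F ⇒ h Z ⇒ h h
Derivation 2: F ⇒ W h ⇒ h h

Two distinct leftmost derivations for the same string.

Ambiguous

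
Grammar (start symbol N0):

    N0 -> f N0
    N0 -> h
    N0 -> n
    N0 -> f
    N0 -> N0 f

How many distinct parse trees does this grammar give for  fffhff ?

10

Parse trees for fffhff (showing first 6 of 10):
  [N0 f [N0 f [N0 f [N0 [N0 [N0 h] f] f]]]]
  [N0 f [N0 f [N0 [N0 f [N0 [N0 h] f]] f]]]
  [N0 f [N0 f [N0 [N0 [N0 f [N0 h]] f] f]]]
  [N0 f [N0 [N0 f [N0 f [N0 [N0 h] f]]] f]]
  [N0 f [N0 [N0 f [N0 [N0 f [N0 h]] f]] f]]
  [N0 f [N0 [N0 [N0 f [N0 f [N0 h]]] f] f]]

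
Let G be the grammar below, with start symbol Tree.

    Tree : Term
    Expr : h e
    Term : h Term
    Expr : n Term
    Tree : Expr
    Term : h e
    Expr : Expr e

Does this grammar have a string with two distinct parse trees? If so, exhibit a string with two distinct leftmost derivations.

Ambiguous

Witness: h e

Derivation 1: Tree ⇒ Term ⇒ h e
Derivation 2: Tree ⇒ Expr ⇒ h e

Two distinct leftmost derivations for the same string.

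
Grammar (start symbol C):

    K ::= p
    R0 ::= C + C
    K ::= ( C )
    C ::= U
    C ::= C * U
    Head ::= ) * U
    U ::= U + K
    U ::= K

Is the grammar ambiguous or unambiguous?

(Head, R0 are unreachable from C, so their rules don't affect L(C).) C → C * U | U  ;  U → U + K | K  — a left-associative chain with K at the bottom. Each string factors uniquely by precedence.

Unambiguous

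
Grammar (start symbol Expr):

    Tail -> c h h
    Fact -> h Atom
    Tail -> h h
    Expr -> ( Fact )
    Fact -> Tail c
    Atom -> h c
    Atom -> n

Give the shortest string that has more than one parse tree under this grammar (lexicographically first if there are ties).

( h h c )

length 4: no string has ≥2 trees
length 5: ( h h c ) has 2 parse trees

Two derivations of ( h h c ):
  Expr ⇒ ( Fact ) ⇒ ( h Atom ) ⇒ ( h h c )
  Expr ⇒ ( Fact ) ⇒ ( Tail c ) ⇒ ( h h c )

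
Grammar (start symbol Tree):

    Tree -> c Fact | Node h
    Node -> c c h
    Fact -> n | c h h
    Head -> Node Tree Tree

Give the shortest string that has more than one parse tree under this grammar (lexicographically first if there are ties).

c c h h

length 2: no string has ≥2 trees
length 4: c c h h has 2 parse trees

Two derivations of c c h h:
  Tree ⇒ c Fact ⇒ c c h h
  Tree ⇒ Node h ⇒ c c h h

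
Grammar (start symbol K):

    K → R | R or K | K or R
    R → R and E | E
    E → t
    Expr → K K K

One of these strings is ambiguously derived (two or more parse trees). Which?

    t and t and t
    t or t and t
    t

t and t and t: 1 tree
t or t and t: 2 trees
t: 1 tree

t or t and t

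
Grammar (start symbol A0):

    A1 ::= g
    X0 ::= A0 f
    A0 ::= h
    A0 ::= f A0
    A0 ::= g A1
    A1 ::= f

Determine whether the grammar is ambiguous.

Unambiguous

(X0 is unreachable from A0, so its rules don't affect L(A0).) The reachable rules are right-linear with at most one rule per (nonterminal, next-terminal) pair. Each input token forces the next rule, so parsing is deterministic.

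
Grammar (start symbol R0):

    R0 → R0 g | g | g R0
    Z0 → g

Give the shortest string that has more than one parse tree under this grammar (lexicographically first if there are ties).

length 1: no string has ≥2 trees
length 2: g g has 2 parse trees

Two derivations of g g:
  R0 ⇒ R0 g ⇒ g g
  R0 ⇒ g R0 ⇒ g g

g g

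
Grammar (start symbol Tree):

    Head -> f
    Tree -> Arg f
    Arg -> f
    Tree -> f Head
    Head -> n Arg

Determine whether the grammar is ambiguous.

Ambiguous

Witness: f f

Derivation 1: Tree ⇒ Arg f ⇒ f f
Derivation 2: Tree ⇒ f Head ⇒ f f

Two distinct leftmost derivations for the same string.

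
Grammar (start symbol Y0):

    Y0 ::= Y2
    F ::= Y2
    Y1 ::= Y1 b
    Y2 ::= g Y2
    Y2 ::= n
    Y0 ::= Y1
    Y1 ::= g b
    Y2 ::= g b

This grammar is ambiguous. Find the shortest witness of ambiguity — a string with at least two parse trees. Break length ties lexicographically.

g b

length 1: no string has ≥2 trees
length 2: g b has 2 parse trees

Two derivations of g b:
  Y0 ⇒ Y2 ⇒ g b
  Y0 ⇒ Y1 ⇒ g b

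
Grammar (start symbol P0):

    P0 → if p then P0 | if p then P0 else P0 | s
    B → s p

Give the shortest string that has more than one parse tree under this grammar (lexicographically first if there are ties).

length 1: no string has ≥2 trees
length 4: no string has ≥2 trees
length 6: no string has ≥2 trees
length 7: no string has ≥2 trees
length 9: if p then if p then s else s has 2 parse trees

Two derivations of if p then if p then s else s:
  P0 ⇒ if p then P0 ⇒ if p then if p then P0 else P0 ⇒ if p then if p then s else P0 ⇒ if p then if p then s else s
  P0 ⇒ if p then P0 else P0 ⇒ if p then if p then P0 else P0 ⇒ if p then if p then s else P0 ⇒ if p then if p then s else s

if p then if p then s else s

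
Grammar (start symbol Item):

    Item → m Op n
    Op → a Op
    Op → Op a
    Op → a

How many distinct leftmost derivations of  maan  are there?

2

Parse trees for maan:
  [Item m [Op a [Op a]] n]
  [Item m [Op [Op a] a] n]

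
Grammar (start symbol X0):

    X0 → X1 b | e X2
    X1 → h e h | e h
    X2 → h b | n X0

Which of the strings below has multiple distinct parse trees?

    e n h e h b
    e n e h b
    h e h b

e n e h b

e n h e h b: 1 tree
e n e h b: 2 trees
h e h b: 1 tree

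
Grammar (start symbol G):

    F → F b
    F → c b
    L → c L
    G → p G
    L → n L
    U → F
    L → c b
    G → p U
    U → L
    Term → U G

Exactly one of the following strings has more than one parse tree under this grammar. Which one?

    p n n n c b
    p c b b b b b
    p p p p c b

p n n n c b: 1 tree
p c b b b b b: 1 tree
p p p p c b: 2 trees

p p p p c b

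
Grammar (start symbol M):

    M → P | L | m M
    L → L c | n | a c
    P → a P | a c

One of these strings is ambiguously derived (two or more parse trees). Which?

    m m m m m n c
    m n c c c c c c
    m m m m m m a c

m m m m m n c: 1 tree
m n c c c c c c: 1 tree
m m m m m m a c: 2 trees

m m m m m m a c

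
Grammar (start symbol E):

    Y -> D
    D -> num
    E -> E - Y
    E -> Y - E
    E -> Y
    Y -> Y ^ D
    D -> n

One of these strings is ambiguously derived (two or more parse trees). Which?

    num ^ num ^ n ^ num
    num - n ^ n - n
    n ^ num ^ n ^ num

num ^ num ^ n ^ num: 1 tree
num - n ^ n - n: 4 trees
n ^ num ^ n ^ num: 1 tree

num - n ^ n - n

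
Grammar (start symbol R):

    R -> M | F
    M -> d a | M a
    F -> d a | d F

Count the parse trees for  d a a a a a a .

Parse trees for d a a a a a a:
  [R [M [M [M [M [M [M d a] a] a] a] a] a]]

1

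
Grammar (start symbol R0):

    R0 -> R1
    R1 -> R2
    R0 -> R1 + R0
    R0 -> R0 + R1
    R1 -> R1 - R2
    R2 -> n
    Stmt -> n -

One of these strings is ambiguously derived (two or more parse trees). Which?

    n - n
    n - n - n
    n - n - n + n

n - n - n + n

n - n: 1 tree
n - n - n: 1 tree
n - n - n + n: 2 trees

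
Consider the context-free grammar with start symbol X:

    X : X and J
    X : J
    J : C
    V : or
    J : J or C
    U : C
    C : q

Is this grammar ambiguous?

Unambiguous

(U, V are unreachable from X, so their rules don't affect L(X).) X → X and J | J  ;  J → J or C | C  — a left-associative chain with C at the bottom. Each string factors uniquely by precedence.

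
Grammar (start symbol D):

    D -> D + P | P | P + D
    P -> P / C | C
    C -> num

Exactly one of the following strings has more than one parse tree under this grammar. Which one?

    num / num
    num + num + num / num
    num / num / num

num + num + num / num

num / num: 1 tree
num + num + num / num: 4 trees
num / num / num: 1 tree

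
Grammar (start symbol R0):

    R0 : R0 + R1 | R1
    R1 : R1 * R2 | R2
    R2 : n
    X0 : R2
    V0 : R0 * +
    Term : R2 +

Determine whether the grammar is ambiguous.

Unambiguous

Only R0, R1, R2 are reachable from R0; ignoring the rest: The grammar is stratified — R0 handles '+' (left-recursive), R1 handles '*', R2 atoms. Each operator has a fixed associativity and precedence level, so every string has one parse.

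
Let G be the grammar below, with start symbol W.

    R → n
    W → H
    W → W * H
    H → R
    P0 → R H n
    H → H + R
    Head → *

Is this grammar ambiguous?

(P0, Head are unreachable from W, so their rules don't affect L(W).) W → W * H | H  ;  H → H + R | R  — a left-associative chain with R at the bottom. Each string factors uniquely by precedence.

Unambiguous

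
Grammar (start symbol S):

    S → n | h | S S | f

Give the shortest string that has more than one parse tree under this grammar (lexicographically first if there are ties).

length 1: no string has ≥2 trees
length 2: no string has ≥2 trees
length 3: f f f has 2 parse trees

Two derivations of f f f:
  S ⇒ S S ⇒ S S S ⇒ f S S ⇒ f f S ⇒ f f f
  S ⇒ S S ⇒ f S ⇒ f S S ⇒ f f S ⇒ f f f

f f f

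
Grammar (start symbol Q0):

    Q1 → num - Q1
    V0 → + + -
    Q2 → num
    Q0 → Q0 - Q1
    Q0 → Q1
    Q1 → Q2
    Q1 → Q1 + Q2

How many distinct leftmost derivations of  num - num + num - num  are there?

Parse trees for num - num + num - num:
  [Q0 [Q0 [Q0 [Q1 [Q2 num]]] - [Q1 [Q1 [Q2 num]] + [Q2 num]]] - [Q1 [Q2 num]]]
  [Q0 [Q0 [Q1 num - [Q1 [Q1 [Q2 num]] + [Q2 num]]]] - [Q1 [Q2 num]]]
  [Q0 [Q0 [Q1 [Q1 num - [Q1 [Q2 num]]] + [Q2 num]]] - [Q1 [Q2 num]]]

3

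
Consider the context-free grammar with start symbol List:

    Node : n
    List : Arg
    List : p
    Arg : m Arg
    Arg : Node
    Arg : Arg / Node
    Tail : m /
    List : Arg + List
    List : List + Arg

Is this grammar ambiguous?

Witness: n + n

Derivation 1: List ⇒ Arg + List ⇒ Node + List ⇒ n + List ⇒ n + Arg ⇒ n + Node ⇒ n + n
Derivation 2: List ⇒ List + Arg ⇒ Arg + Arg ⇒ Node + Arg ⇒ n + Arg ⇒ n + Node ⇒ n + n

Two distinct leftmost derivations for the same string.

Ambiguous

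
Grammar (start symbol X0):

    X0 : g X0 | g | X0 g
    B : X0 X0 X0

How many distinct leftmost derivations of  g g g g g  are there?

16

Parse trees for g g g g g (showing first 6 of 16):
  [X0 g [X0 g [X0 g [X0 g [X0 g]]]]]
  [X0 g [X0 g [X0 g [X0 [X0 g] g]]]]
  [X0 g [X0 g [X0 [X0 g [X0 g]] g]]]
  [X0 g [X0 g [X0 [X0 [X0 g] g] g]]]
  [X0 g [X0 [X0 g [X0 g [X0 g]]] g]]
  [X0 g [X0 [X0 g [X0 [X0 g] g]] g]]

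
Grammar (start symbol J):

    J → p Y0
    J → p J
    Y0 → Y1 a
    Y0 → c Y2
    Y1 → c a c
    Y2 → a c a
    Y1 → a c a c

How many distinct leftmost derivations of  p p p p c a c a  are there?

2

Parse trees for p p p p c a c a:
  [J p [J p [J p [J p [Y0 [Y1 c a c] a]]]]]
  [J p [J p [J p [J p [Y0 c [Y2 a c a]]]]]]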